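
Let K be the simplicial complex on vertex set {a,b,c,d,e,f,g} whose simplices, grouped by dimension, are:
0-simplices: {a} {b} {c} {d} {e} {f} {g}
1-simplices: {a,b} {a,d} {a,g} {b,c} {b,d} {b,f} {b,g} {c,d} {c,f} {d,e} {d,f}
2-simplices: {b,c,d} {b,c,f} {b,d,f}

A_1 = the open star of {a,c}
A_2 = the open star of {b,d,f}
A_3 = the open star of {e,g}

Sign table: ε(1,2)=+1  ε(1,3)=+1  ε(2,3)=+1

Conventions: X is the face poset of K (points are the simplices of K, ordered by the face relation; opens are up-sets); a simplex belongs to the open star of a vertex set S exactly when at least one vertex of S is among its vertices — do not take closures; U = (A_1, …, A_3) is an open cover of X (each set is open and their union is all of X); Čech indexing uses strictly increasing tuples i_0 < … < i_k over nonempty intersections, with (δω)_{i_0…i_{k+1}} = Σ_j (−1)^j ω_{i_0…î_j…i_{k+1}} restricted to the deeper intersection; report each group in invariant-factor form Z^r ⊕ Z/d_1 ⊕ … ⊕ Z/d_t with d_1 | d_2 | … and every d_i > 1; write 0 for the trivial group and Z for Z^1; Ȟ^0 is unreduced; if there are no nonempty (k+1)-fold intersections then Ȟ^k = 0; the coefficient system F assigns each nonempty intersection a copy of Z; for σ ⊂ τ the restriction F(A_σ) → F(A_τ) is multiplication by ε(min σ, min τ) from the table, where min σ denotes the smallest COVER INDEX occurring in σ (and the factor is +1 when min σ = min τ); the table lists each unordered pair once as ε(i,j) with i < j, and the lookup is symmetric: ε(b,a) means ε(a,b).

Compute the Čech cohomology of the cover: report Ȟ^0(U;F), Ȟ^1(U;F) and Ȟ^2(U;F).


cover nerve:
  A1={{a},{c},{a,b},{a,d},{a,g},{b,c},{c,d},{c,f},{b,c,d},{b,c,f}} A2={{b},{d},{f},{a,b},{a,d},{b,c},{b,d},{b,f},{b,g},{c,d},{c,f},{d,e},{d,f},{b,c,d},{b,c,f},{b,d,f}} A3={{e},{g},{a,g},{b,g},{d,e}}
  A12={{a,b},{a,d},{b,c},{c,d},{c,f},{b,c,d},{b,c,f}} A13={{a,g}} A23={{b,g},{d,e}}
C dims 3,3; δ0: rk 2, SNF 1^2
Ȟ^0: (3−2)−0=1 ⇒ Z
Ȟ^1: (3−0)−2=1 ⇒ Z
Ȟ^2: (0−0)−0=0 ⇒ 0

Ȟ^0(U;F) ≅ Z; Ȟ^1(U;F) ≅ Z; Ȟ^2(U;F) ≅ 0


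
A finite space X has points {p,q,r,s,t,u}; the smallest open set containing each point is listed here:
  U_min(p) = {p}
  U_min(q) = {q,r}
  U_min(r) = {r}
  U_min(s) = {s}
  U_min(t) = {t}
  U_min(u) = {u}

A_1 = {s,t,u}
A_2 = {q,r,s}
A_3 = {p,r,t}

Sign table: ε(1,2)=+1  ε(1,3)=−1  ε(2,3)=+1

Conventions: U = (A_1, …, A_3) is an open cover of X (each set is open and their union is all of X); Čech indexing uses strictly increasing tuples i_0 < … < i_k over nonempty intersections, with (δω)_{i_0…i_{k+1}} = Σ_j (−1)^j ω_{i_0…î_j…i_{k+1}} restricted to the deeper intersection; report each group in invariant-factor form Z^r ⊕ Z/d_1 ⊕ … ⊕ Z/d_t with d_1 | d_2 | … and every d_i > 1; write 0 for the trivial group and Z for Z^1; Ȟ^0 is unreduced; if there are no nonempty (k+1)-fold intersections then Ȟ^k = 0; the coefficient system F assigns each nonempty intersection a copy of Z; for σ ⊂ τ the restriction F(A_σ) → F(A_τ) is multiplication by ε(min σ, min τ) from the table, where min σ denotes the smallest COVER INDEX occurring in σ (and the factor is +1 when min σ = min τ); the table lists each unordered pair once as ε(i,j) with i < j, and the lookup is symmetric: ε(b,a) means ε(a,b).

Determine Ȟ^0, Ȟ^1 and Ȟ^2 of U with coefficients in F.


Ȟ^0(U;F) ≅ 0; Ȟ^1(U;F) ≅ Z/2; Ȟ^2(U;F) ≅ 0

nonempty intersections:
  A12={s} A13={t} A23={r}
C dims 3,3; δ0: rk 3, SNF 1^2·2
Ȟ^0: (3−3)−0=0 ⇒ 0
Ȟ^1: (3−0)−3=0 plus torsion [2] ⇒ Z/2
Ȟ^2: (0−0)−0=0 ⇒ 0


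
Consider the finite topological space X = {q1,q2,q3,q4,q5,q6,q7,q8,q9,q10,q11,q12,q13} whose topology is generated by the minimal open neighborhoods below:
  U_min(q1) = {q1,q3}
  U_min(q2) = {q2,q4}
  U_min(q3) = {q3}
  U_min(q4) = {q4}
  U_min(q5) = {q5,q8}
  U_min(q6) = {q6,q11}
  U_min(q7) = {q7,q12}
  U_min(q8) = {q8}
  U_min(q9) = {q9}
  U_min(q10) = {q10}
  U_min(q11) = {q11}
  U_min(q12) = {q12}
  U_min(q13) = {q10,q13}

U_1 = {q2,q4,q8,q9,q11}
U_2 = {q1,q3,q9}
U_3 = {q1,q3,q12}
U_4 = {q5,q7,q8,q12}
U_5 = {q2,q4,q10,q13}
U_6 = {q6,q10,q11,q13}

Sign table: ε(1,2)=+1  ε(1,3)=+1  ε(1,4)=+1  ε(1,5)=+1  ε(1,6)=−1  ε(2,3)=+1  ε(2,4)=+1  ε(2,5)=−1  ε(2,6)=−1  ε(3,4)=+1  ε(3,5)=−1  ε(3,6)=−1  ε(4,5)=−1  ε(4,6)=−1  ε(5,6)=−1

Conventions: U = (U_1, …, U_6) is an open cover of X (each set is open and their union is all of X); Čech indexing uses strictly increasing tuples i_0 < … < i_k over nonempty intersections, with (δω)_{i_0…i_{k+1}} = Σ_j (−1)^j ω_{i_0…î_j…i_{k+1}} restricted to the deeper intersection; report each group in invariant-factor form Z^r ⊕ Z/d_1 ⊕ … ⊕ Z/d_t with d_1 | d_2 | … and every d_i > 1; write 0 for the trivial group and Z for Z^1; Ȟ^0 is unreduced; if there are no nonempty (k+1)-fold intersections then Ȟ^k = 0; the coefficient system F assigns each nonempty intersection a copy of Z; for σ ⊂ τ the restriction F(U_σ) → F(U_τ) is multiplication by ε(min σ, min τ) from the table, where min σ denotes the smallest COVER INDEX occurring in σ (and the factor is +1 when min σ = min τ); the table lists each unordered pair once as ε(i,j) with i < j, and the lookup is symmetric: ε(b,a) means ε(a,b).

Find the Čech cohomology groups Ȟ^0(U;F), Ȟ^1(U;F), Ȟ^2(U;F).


nerve simplices:
  U12={q9} U14={q8} U15={q2,q4} U16={q11} U23={q1,q3} U34={q12} U56={q10,q13}
C dims 6,7; δ0: rk 5, SNF 1^5
degree 0: 6−5−0 = 1 → Ȟ^0 ≅ Z
degree 1: 7−0−5 = 2 → Ȟ^1 ≅ Z^2
degree 2: 0−0−0 = 0 → Ȟ^2 ≅ 0

Ȟ^0 = Z, Ȟ^1 = Z^2, Ȟ^2 = 0


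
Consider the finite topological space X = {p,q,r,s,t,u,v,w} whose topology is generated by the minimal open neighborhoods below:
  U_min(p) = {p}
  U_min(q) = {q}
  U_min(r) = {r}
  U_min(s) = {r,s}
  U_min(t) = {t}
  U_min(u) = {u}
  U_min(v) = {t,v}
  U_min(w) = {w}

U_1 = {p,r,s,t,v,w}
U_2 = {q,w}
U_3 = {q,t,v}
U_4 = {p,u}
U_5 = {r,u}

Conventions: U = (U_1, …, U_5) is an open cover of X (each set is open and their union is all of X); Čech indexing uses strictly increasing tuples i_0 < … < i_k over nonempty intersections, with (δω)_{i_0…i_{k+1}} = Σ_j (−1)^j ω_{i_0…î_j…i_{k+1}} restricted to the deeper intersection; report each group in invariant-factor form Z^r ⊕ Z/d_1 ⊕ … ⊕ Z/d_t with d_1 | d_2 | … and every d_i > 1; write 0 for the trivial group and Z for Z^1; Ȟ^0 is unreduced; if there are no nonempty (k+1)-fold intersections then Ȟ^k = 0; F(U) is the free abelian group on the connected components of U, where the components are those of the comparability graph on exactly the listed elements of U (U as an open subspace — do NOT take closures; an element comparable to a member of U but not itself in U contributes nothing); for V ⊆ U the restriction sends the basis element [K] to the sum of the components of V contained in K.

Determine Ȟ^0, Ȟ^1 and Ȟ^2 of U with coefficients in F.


Ȟ^0(U;F) ≅ Z^6, Ȟ^1(U;F) ≅ 0, Ȟ^2(U;F) ≅ 0

nonempty overlaps:
  U12={w} U13={t,v} U14={p} U15={r} U23={q} U45={u}
components per intersection:
  U1: {p} {r,s} {t,v} {w}
  U2: {q} {w}
  U3: {q} {t,v}
  U4: {p} {u}
  U5: {r} {u}
  U12: {w}
  U13: {t,v}
  U14: {p}
  U15: {r}
  U23: {q}
  U45: {u}
C dims 12,6; δ0: rk 6, SNF 1^6
degree 0: 12−6−0 = 6 → Ȟ^0 ≅ Z^6
degree 1: 6−0−6 = 0 → Ȟ^1 ≅ 0
degree 2: 0−0−0 = 0 → Ȟ^2 ≅ 0


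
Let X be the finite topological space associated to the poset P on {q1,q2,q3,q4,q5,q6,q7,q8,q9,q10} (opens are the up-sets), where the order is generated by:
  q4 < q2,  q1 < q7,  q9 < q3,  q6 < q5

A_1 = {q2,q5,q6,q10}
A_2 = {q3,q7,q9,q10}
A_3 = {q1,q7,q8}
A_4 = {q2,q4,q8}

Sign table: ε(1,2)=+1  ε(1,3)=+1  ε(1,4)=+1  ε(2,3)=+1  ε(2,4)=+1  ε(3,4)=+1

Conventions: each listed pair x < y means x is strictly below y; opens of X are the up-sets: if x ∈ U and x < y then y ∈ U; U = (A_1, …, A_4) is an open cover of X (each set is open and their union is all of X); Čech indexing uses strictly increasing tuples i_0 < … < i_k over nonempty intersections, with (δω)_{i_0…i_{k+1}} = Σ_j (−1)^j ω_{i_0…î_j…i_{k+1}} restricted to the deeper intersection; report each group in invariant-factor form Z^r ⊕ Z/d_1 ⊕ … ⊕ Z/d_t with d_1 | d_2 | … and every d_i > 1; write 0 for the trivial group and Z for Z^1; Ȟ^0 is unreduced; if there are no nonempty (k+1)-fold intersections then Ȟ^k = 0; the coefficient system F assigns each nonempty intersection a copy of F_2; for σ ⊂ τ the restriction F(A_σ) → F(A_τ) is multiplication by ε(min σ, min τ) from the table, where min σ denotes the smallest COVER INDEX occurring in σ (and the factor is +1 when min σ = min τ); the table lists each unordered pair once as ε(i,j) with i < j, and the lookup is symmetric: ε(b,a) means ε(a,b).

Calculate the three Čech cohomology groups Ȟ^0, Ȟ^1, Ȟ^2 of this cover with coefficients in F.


nonempty intersections:
  A12={q10} A14={q2} A23={q7} A34={q8}
C dims 4,4; δ0: rk_F2 3
Ȟ^0: (4−3)−0=1 ⇒ Z/2
Ȟ^1: (4−0)−3=1 ⇒ Z/2
Ȟ^2: (0−0)−0=0 ⇒ 0

Ȟ^0 = Z/2, Ȟ^1 = Z/2 and Ȟ^2 = 0


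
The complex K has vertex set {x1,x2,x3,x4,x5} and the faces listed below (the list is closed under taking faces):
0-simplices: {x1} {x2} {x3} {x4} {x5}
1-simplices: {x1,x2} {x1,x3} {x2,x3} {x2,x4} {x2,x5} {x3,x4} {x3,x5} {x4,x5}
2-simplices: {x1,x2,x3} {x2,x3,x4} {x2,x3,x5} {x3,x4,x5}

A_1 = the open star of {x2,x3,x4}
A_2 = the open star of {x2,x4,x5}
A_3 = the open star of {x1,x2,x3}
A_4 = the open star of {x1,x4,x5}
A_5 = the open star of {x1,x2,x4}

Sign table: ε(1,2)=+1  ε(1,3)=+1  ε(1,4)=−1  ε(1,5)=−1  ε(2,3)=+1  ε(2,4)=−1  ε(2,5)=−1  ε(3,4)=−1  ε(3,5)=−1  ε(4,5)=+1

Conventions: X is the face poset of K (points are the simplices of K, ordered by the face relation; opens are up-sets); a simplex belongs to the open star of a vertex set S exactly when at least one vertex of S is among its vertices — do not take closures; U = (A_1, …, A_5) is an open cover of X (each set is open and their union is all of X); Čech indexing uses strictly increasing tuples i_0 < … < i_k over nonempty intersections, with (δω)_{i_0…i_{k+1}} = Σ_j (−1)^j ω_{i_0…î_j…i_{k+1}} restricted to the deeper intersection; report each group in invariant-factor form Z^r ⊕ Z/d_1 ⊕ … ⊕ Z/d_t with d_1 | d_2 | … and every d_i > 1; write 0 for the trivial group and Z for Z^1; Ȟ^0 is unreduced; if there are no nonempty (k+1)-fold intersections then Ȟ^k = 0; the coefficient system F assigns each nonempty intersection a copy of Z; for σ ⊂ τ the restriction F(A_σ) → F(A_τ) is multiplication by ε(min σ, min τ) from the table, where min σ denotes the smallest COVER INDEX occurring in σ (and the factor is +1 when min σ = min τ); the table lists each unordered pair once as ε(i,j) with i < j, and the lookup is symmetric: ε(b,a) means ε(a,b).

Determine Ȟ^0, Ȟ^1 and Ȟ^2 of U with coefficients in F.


Ȟ^0 ≅ Z, Ȟ^1 ≅ 0, Ȟ^2 ≅ 0

nonempty overlaps:
  A1={{x2},{x3},{x4},{x1,x2},{x1,x3},{x2,x3},{x2,x4},{x2,x5},{x3,x4},{x3,x5},{x4,x5},{x1,x2,x3},{x2,x3,x4},{x2,x3,x5},{x3,x4,x5}} A2={{x2},{x4},{x5},{x1,x2},{x2,x3},{x2,x4},{x2,x5},{x3,x4},{x3,x5},{x4,x5},{x1,x2,x3},{x2,x3,x4},{x2,x3,x5},{x3,x4,x5}} A3={{x1},{x2},{x3},{x1,x2},{x1,x3},{x2,x3},{x2,x4},{x2,x5},{x3,x4},{x3,x5},{x1,x2,x3},{x2,x3,x4},{x2,x3,x5},{x3,x4,x5}} A4={{x1},{x4},{x5},{x1,x2},{x1,x3},{x2,x4},{x2,x5},{x3,x4},{x3,x5},{x4,x5},{x1,x2,x3},{x2,x3,x4},{x2,x3,x5},{x3,x4,x5}} A5={{x1},{x2},{x4},{x1,x2},{x1,x3},{x2,x3},{x2,x4},{x2,x5},{x3,x4},{x4,x5},{x1,x2,x3},{x2,x3,x4},{x2,x3,x5},{x3,x4,x5}}
  A12={{x2},{x4},{x1,x2},{x2,x3},{x2,x4},{x2,x5},{x3,x4},{x3,x5},{x4,x5},{x1,x2,x3},{x2,x3,x4},{x2,x3,x5},{x3,x4,x5}} A13={{x2},{x3},{x1,x2},{x1,x3},{x2,x3},{x2,x4},{x2,x5},{x3,x4},{x3,x5},{x1,x2,x3},{x2,x3,x4},{x2,x3,x5},{x3,x4,x5}} A14={{x4},{x1,x2},{x1,x3},{x2,x4},{x2,x5},{x3,x4},{x3,x5},{x4,x5},{x1,x2,x3},{x2,x3,x4},{x2,x3,x5},{x3,x4,x5}} A15={{x2},{x4},{x1,x2},{x1,x3},{x2,x3},{x2,x4},{x2,x5},{x3,x4},{x4,x5},{x1,x2,x3},{x2,x3,x4},{x2,x3,x5},{x3,x4,x5}} A23={{x2},{x1,x2},{x2,x3},{x2,x4},{x2,x5},{x3,x4},{x3,x5},{x1,x2,x3},{x2,x3,x4},{x2,x3,x5},{x3,x4,x5}} A24={{x4},{x5},{x1,x2},{x2,x4},{x2,x5},{x3,x4},{x3,x5},{x4,x5},{x1,x2,x3},{x2,x3,x4},{x2,x3,x5},{x3,x4,x5}} A25={{x2},{x4},{x1,x2},{x2,x3},{x2,x4},{x2,x5},{x3,x4},{x4,x5},{x1,x2,x3},{x2,x3,x4},{x2,x3,x5},{x3,x4,x5}} A34={{x1},{x1,x2},{x1,x3},{x2,x4},{x2,x5},{x3,x4},{x3,x5},{x1,x2,x3},{x2,x3,x4},{x2,x3,x5},{x3,x4,x5}} A35={{x1},{x2},{x1,x2},{x1,x3},{x2,x3},{x2,x4},{x2,x5},{x3,x4},{x1,x2,x3},{x2,x3,x4},{x2,x3,x5},{x3,x4,x5}} A45={{x1},{x4},{x1,x2},{x1,x3},{x2,x4},{x2,x5},{x3,x4},{x4,x5},{x1,x2,x3},{x2,x3,x4},{x2,x3,x5},{x3,x4,x5}}
  A123={{x2},{x1,x2},{x2,x3},{x2,x4},{x2,x5},{x3,x4},{x3,x5},{x1,x2,x3},{x2,x3,x4},{x2,x3,x5},{x3,x4,x5}} A124={{x4},{x1,x2},{x2,x4},{x2,x5},{x3,x4},{x3,x5},{x4,x5},{x1,x2,x3},{x2,x3,x4},{x2,x3,x5},{x3,x4,x5}} A125={{x2},{x4},{x1,x2},{x2,x3},{x2,x4},{x2,x5},{x3,x4},{x4,x5},{x1,x2,x3},{x2,x3,x4},{x2,x3,x5},{x3,x4,x5}} A134={{x1,x2},{x1,x3},{x2,x4},{x2,x5},{x3,x4},{x3,x5},{x1,x2,x3},{x2,x3,x4},{x2,x3,x5},{x3,x4,x5}} A135={{x2},{x1,x2},{x1,x3},{x2,x3},{x2,x4},{x2,x5},{x3,x4},{x1,x2,x3},{x2,x3,x4},{x2,x3,x5},{x3,x4,x5}} A145={{x4},{x1,x2},{x1,x3},{x2,x4},{x2,x5},{x3,x4},{x4,x5},{x1,x2,x3},{x2,x3,x4},{x2,x3,x5},{x3,x4,x5}} A234={{x1,x2},{x2,x4},{x2,x5},{x3,x4},{x3,x5},{x1,x2,x3},{x2,x3,x4},{x2,x3,x5},{x3,x4,x5}} A235={{x2},{x1,x2},{x2,x3},{x2,x4},{x2,x5},{x3,x4},{x1,x2,x3},{x2,x3,x4},{x2,x3,x5},{x3,x4,x5}} A245={{x4},{x1,x2},{x2,x4},{x2,x5},{x3,x4},{x4,x5},{x1,x2,x3},{x2,x3,x4},{x2,x3,x5},{x3,x4,x5}} A345={{x1},{x1,x2},{x1,x3},{x2,x4},{x2,x5},{x3,x4},{x1,x2,x3},{x2,x3,x4},{x2,x3,x5},{x3,x4,x5}}
  A1234={{x1,x2},{x2,x4},{x2,x5},{x3,x4},{x3,x5},{x1,x2,x3},{x2,x3,x4},{x2,x3,x5},{x3,x4,x5}} A1235={{x2},{x1,x2},{x2,x3},{x2,x4},{x2,x5},{x3,x4},{x1,x2,x3},{x2,x3,x4},{x2,x3,x5},{x3,x4,x5}} A1245={{x4},{x1,x2},{x2,x4},{x2,x5},{x3,x4},{x4,x5},{x1,x2,x3},{x2,x3,x4},{x2,x3,x5},{x3,x4,x5}} A1345={{x1,x2},{x1,x3},{x2,x4},{x2,x5},{x3,x4},{x1,x2,x3},{x2,x3,x4},{x2,x3,x5},{x3,x4,x5}} A2345={{x1,x2},{x2,x4},{x2,x5},{x3,x4},{x1,x2,x3},{x2,x3,x4},{x2,x3,x5},{x3,x4,x5}}
  A12345={{x1,x2},{x2,x4},{x2,x5},{x3,x4},{x1,x2,x3},{x2,x3,x4},{x2,x3,x5},{x3,x4,x5}}
C dims 5,10,10,5; δ0: rk 4, SNF 1^4; δ1: rk 6, SNF 1^6; δ2: rk 4, SNF 1^4
degree 0: 5−4−0 = 1 → Ȟ^0 ≅ Z
degree 1: 10−6−4 = 0 → Ȟ^1 ≅ 0
degree 2: 10−4−6 = 0 → Ȟ^2 ≅ 0


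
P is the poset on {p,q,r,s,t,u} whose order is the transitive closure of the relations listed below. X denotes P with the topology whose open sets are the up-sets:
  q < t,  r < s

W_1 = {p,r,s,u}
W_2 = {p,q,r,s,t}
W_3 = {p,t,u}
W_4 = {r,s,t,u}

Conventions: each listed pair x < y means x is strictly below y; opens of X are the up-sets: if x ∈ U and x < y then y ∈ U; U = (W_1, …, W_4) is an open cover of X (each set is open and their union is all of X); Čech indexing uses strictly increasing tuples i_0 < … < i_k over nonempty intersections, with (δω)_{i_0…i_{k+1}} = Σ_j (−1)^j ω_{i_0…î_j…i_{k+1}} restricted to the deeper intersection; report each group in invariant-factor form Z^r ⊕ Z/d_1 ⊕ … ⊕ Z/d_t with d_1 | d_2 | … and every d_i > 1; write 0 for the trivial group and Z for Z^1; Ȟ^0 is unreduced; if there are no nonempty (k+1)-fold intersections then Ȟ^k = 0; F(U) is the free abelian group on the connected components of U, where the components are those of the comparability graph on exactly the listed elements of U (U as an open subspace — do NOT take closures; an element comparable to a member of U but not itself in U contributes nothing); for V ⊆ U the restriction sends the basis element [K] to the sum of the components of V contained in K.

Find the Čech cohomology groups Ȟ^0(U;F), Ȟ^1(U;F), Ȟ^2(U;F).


nonempty intersections:
  W12={p,r,s} W13={p,u} W14={r,s,u} W23={p,t} W24={r,s,t} W34={t,u}
  W123={p} W124={r,s} W134={u} W234={t}
components per intersection:
  W1: {p} {r,s} {u}
  W2: {p} {q,t} {r,s}
  W3: {p} {t} {u}
  W4: {r,s} {t} {u}
  W12: {p} {r,s}
  W13: {p} {u}
  W14: {r,s} {u}
  W23: {p} {t}
  W24: {r,s} {t}
  W34: {t} {u}
  W123: {p}
  W124: {r,s}
  W134: {u}
  W234: {t}
C dims 12,12,4; δ0: rk 8, SNF 1^8; δ1: rk 4, SNF 1^4
Ȟ^0: (12−8)−0=4 ⇒ Z^4
Ȟ^1: (12−4)−8=0 ⇒ 0
Ȟ^2: (4−0)−4=0 ⇒ 0

Ȟ^0(U;F) ≅ Z^4; Ȟ^1(U;F) ≅ 0; Ȟ^2(U;F) ≅ 0


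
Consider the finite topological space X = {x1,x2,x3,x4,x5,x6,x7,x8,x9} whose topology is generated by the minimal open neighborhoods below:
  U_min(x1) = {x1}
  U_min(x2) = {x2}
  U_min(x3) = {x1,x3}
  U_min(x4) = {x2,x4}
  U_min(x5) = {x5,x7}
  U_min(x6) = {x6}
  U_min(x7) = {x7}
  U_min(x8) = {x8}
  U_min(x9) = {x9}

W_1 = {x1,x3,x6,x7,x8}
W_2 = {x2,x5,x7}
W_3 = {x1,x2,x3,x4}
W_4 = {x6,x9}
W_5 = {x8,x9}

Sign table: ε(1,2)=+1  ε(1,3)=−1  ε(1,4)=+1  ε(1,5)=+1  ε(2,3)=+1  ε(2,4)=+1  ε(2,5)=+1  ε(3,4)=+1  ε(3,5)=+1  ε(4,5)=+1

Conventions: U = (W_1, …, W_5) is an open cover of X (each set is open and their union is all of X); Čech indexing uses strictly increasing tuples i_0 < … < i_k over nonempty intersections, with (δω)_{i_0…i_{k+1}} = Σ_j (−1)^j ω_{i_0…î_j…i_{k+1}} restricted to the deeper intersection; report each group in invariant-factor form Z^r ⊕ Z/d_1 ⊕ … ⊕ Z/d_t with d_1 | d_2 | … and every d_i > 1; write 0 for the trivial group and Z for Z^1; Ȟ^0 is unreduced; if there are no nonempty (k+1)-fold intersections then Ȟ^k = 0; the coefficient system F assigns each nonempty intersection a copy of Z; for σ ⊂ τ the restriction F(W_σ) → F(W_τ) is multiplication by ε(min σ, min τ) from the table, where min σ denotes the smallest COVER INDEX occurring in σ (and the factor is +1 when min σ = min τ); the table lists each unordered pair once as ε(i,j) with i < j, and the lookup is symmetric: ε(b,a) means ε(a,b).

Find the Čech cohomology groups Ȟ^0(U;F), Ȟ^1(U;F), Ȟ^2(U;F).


nerve simplices:
  W12={x7} W13={x1,x3} W14={x6} W15={x8} W23={x2} W45={x9}
C dims 5,6; δ0: rk 5, SNF 1^4·2
degree 0: 5−5−0 = 0 → Ȟ^0 ≅ 0
degree 1: 6−0−5 = 1 plus torsion [2] → Ȟ^1 ≅ Z ⊕ Z/2
degree 2: 0−0−0 = 0 → Ȟ^2 ≅ 0

Ȟ^0(U;F) ≅ 0, Ȟ^1(U;F) ≅ Z ⊕ Z/2 and Ȟ^2(U;F) ≅ 0


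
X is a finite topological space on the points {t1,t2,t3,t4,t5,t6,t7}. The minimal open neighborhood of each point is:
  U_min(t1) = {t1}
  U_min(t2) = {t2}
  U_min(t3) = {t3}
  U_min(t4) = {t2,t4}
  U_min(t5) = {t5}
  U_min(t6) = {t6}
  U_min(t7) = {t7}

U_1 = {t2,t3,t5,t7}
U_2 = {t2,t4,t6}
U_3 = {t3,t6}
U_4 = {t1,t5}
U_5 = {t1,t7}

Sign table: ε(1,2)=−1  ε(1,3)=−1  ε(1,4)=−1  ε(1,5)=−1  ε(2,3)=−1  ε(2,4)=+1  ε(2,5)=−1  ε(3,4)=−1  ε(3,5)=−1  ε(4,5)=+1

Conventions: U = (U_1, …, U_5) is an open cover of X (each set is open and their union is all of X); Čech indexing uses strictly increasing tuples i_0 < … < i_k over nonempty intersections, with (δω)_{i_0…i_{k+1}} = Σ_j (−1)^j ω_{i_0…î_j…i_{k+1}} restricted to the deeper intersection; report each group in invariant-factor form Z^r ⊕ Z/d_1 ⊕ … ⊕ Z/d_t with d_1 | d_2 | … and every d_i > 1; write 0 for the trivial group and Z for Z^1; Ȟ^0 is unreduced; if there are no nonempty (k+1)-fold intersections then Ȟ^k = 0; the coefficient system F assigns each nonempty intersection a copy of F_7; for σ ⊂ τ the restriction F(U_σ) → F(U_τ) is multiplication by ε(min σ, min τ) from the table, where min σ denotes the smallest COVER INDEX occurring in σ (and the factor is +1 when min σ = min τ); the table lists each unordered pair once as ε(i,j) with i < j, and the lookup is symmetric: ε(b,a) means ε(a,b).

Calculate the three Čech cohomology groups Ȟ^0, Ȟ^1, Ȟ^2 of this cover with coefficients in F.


Ȟ^0(U;F) ≅ 0, Ȟ^1(U;F) ≅ Z/7, Ȟ^2(U;F) ≅ 0

intersection data:
  U12={t2} U13={t3} U14={t5} U15={t7} U23={t6} U45={t1}
C dims 5,6; δ0: rk_F7 5
Ȟ^0 = (5 − 5) − 0 = 0, so Ȟ^0 ≅ 0
Ȟ^1 = (6 − 0) − 5 = 1, so Ȟ^1 ≅ Z/7
Ȟ^2 = (0 − 0) − 0 = 0, so Ȟ^2 ≅ 0


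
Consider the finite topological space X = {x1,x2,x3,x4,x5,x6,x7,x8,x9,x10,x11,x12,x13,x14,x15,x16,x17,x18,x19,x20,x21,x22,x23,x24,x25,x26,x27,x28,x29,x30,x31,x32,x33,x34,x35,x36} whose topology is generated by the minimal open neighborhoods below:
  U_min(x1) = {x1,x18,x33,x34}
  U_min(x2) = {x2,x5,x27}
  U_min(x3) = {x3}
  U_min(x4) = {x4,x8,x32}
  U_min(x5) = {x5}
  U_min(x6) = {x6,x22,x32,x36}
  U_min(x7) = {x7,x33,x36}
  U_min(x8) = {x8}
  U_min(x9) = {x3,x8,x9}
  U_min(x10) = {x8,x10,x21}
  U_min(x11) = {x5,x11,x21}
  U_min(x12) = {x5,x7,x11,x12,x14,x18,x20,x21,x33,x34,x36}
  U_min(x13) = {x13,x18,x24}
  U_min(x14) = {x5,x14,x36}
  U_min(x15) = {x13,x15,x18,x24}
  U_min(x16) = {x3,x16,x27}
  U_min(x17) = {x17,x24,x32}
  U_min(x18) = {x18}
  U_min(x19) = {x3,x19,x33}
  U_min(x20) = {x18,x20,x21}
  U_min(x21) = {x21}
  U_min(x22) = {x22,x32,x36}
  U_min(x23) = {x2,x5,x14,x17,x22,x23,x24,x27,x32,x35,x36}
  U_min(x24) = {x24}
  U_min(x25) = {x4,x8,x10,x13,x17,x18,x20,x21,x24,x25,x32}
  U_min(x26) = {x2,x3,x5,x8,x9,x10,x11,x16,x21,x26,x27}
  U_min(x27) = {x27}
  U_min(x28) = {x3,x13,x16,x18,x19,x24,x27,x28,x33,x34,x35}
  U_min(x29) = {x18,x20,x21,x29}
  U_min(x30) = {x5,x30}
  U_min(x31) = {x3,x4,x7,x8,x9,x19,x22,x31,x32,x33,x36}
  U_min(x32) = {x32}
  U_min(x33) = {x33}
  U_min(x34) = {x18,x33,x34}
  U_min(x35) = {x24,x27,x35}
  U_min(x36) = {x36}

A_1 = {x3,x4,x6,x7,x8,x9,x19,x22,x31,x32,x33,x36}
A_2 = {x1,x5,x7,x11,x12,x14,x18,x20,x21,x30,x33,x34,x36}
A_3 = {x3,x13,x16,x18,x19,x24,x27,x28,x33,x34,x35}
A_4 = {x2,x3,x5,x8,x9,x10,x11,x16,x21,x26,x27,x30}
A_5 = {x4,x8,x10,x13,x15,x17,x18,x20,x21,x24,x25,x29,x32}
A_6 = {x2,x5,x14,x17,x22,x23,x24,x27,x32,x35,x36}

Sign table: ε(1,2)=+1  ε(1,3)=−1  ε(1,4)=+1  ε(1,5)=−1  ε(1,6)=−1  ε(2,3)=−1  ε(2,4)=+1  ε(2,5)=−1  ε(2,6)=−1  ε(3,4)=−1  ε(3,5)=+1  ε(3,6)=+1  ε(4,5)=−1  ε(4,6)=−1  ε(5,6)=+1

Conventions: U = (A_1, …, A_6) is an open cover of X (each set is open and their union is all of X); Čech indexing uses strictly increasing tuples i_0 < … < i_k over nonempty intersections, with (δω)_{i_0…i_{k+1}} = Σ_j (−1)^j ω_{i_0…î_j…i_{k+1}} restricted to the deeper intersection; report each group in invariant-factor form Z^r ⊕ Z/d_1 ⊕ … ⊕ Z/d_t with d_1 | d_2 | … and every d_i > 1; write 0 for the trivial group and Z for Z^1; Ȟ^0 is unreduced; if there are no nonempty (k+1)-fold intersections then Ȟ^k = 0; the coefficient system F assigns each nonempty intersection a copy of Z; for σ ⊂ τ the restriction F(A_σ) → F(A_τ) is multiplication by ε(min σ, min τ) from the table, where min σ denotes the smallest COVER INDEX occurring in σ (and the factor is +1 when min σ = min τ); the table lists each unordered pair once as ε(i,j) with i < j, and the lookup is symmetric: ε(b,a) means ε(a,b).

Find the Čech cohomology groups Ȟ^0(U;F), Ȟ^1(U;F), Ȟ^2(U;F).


Ȟ^0 = Z,  Ȟ^1 = 0,  Ȟ^2 = Z/2

nonempty intersections:
  A12={x7,x33,x36} A13={x3,x19,x33} A14={x3,x8,x9} A15={x4,x8,x32} A16={x22,x32,x36} A23={x18,x33,x34} A24={x5,x11,x21,x30} A25={x18,x20,x21} A26={x5,x14,x36} A34={x3,x16,x27} A35={x13,x18,x24} A36={x24,x27,x35} A45={x8,x10,x21} A46={x2,x5,x27} A56={x17,x24,x32}
  A123={x33} A126={x36} A134={x3} A145={x8} A156={x32} A235={x18} A245={x21} A246={x5} A346={x27} A356={x24}
C dims 6,15,10; δ0: rk 5, SNF 1^5; δ1: rk 10, SNF 1^9·2
Ȟ^0: (6−5)−0=1 ⇒ Z
Ȟ^1: (15−10)−5=0 ⇒ 0
Ȟ^2: (10−0)−10=0 plus torsion [2] ⇒ Z/2


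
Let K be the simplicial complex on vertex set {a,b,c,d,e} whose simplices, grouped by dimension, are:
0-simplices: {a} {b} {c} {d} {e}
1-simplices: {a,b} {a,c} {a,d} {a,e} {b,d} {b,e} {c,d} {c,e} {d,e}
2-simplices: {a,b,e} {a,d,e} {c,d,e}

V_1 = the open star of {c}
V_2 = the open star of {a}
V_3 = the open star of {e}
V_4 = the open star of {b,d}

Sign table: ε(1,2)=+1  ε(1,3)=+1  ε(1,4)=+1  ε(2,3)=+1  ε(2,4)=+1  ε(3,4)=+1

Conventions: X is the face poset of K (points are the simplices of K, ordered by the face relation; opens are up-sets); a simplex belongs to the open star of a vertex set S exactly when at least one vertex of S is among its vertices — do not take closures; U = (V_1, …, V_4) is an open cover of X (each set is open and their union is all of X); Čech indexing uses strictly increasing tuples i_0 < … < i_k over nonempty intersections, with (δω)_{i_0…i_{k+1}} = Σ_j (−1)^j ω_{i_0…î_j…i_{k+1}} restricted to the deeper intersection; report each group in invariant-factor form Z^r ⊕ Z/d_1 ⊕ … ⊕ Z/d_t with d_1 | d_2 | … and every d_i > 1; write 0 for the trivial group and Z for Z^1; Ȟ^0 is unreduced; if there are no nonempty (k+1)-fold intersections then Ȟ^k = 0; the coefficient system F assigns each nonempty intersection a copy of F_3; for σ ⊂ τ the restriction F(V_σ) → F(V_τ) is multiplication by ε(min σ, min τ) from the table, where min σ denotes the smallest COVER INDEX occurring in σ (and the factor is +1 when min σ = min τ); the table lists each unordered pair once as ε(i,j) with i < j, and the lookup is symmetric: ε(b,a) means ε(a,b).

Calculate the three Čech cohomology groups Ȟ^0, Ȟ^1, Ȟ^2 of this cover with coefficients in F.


nerve simplices:
  V1={{c},{a,c},{c,d},{c,e},{c,d,e}} V2={{a},{a,b},{a,c},{a,d},{a,e},{a,b,e},{a,d,e}} V3={{e},{a,e},{b,e},{c,e},{d,e},{a,b,e},{a,d,e},{c,d,e}} V4={{b},{d},{a,b},{a,d},{b,d},{b,e},{c,d},{d,e},{a,b,e},{a,d,e},{c,d,e}}
  V12={{a,c}} V13={{c,e},{c,d,e}} V14={{c,d},{c,d,e}} V23={{a,e},{a,b,e},{a,d,e}} V24={{a,b},{a,d},{a,b,e},{a,d,e}} V34={{b,e},{d,e},{a,b,e},{a,d,e},{c,d,e}}
  V134={{c,d,e}} V234={{a,b,e},{a,d,e}}
C dims 4,6,2; δ0: rk_F3 3; δ1: rk_F3 2
degree 0: 4−3−0 = 1 → Ȟ^0 ≅ Z/3
degree 1: 6−2−3 = 1 → Ȟ^1 ≅ Z/3
degree 2: 2−0−2 = 0 → Ȟ^2 ≅ 0

Ȟ^0 = Z/3, Ȟ^1 = Z/3 and Ȟ^2 = 0


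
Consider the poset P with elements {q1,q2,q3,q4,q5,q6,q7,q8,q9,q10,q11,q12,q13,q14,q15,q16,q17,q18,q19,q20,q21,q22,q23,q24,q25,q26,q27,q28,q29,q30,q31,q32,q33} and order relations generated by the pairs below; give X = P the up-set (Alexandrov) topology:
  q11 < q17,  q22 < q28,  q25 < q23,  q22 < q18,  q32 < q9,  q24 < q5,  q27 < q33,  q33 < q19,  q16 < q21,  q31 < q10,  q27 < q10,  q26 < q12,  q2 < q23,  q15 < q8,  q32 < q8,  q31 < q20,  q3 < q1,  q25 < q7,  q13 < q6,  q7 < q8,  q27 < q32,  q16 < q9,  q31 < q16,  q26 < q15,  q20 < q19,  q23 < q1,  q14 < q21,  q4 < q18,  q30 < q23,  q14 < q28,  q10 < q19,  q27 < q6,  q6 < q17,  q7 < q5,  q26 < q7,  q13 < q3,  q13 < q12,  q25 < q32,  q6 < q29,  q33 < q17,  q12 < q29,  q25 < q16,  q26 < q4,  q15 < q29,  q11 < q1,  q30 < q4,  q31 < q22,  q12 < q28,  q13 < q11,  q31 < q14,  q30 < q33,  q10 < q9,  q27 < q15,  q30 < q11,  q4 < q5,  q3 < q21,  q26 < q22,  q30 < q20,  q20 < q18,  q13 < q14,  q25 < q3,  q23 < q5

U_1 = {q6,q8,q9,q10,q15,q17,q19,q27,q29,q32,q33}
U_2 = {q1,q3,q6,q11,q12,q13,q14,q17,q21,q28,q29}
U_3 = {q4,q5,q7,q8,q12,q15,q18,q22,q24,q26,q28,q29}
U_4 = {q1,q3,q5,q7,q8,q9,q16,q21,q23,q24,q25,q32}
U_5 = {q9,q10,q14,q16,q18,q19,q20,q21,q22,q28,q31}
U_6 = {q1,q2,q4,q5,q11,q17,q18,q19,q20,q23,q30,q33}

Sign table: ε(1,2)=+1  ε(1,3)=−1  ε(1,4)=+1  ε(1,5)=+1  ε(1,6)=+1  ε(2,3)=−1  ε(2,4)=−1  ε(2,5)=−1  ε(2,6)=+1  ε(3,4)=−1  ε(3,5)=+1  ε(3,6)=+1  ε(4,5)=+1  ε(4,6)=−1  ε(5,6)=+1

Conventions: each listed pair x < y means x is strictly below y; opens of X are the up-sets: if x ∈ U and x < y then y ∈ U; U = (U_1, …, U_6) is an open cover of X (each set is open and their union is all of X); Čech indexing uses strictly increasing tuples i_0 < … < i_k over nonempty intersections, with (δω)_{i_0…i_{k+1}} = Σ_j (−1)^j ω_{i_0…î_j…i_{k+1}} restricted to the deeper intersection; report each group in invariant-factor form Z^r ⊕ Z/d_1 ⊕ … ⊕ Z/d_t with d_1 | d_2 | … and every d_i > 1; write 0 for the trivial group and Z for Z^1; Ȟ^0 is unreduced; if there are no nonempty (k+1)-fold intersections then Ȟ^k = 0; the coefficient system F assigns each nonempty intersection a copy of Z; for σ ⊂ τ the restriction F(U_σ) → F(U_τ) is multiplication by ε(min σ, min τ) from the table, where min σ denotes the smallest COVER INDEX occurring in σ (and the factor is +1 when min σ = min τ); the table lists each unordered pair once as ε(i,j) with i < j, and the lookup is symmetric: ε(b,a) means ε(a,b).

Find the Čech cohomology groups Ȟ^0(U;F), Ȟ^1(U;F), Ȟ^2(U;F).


Ȟ^0 = 0, Ȟ^1 = Z/2, Ȟ^2 = Z

nonempty overlaps:
  U12={q6,q17,q29} U13={q8,q15,q29} U14={q8,q9,q32} U15={q9,q10,q19} U16={q17,q19,q33} U23={q12,q28,q29} U24={q1,q3,q21} U25={q14,q21,q28} U26={q1,q11,q17} U34={q5,q7,q8,q24} U35={q18,q22,q28} U36={q4,q5,q18} U45={q9,q16,q21} U46={q1,q5,q23} U56={q18,q19,q20}
  U123={q29} U126={q17} U134={q8} U145={q9} U156={q19} U235={q28} U245={q21} U246={q1} U346={q5} U356={q18}
C dims 6,15,10; δ0: rk 6, SNF 1^5·2; δ1: rk 9, SNF 1^9
degree 0: 6−6−0 = 0 → Ȟ^0 ≅ 0
degree 1: 15−9−6 = 0 plus torsion [2] → Ȟ^1 ≅ Z/2
degree 2: 10−0−9 = 1 → Ȟ^2 ≅ Z


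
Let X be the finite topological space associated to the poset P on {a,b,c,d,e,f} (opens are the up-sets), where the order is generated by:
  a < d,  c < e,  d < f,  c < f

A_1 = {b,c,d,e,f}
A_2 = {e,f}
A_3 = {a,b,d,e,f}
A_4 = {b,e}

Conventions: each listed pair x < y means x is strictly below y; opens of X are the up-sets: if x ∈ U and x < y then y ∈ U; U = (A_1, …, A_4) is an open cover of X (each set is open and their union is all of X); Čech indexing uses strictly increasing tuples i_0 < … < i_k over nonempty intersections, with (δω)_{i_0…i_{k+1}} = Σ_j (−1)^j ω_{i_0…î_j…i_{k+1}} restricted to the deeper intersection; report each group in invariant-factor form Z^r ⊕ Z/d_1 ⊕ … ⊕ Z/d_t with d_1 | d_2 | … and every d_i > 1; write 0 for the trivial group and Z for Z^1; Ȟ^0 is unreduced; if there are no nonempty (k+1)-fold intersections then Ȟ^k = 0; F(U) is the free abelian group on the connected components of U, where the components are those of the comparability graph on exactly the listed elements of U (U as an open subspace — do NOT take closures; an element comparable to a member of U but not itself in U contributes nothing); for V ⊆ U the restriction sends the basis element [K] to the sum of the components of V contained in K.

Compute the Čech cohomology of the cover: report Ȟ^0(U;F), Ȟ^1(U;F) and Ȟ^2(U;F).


nerve simplices:
  A12={e,f} A13={b,d,e,f} A14={b,e} A23={e,f} A24={e} A34={b,e}
  A123={e,f} A124={e} A134={b,e} A234={e}
  A1234={e}
components per intersection:
  A1: {b} {c,d,e,f}
  A2: {e} {f}
  A3: {a,d,f} {b} {e}
  A4: {b} {e}
  A12: {e} {f}
  A13: {b} {d,f} {e}
  A14: {b} {e}
  A23: {e} {f}
  A24: {e}
  A34: {b} {e}
  A123: {e} {f}
  A124: {e}
  A134: {b} {e}
  A234: {e}
  A1234: {e}
C dims 9,12,6,1; δ0: rk 7, SNF 1^7; δ1: rk 5, SNF 1^5; δ2: rk 1, SNF 1^1
degree 0: 9−7−0 = 2 → Ȟ^0 ≅ Z^2
degree 1: 12−5−7 = 0 → Ȟ^1 ≅ 0
degree 2: 6−1−5 = 0 → Ȟ^2 ≅ 0

Ȟ^0 ≅ Z^2; Ȟ^1 ≅ 0; Ȟ^2 ≅ 0


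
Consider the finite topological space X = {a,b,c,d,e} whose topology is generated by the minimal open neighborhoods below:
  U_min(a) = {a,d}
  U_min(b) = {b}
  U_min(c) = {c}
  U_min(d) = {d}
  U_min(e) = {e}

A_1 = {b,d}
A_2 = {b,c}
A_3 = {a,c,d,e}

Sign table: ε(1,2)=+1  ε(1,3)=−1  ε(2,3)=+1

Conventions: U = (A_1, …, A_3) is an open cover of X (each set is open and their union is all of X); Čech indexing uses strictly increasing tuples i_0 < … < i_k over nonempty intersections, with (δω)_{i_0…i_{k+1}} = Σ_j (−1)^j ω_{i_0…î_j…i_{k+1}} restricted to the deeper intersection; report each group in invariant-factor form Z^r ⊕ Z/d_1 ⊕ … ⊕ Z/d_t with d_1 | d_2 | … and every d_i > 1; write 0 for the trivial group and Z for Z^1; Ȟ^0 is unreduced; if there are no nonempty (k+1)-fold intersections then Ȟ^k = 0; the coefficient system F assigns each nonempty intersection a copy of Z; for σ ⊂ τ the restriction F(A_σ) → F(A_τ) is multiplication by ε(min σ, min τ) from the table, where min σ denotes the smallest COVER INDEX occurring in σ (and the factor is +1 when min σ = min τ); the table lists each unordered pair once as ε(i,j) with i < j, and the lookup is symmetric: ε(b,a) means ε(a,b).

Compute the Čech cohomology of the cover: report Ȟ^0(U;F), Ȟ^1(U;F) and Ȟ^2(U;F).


Ȟ^0 ≅ 0, Ȟ^1 ≅ Z/2, Ȟ^2 ≅ 0

nerve simplices:
  A12={b} A13={d} A23={c}
C dims 3,3; δ0: rk 3, SNF 1^2·2
degree 0: 3−3−0 = 0 → Ȟ^0 ≅ 0
degree 1: 3−0−3 = 0 plus torsion [2] → Ȟ^1 ≅ Z/2
degree 2: 0−0−0 = 0 → Ȟ^2 ≅ 0


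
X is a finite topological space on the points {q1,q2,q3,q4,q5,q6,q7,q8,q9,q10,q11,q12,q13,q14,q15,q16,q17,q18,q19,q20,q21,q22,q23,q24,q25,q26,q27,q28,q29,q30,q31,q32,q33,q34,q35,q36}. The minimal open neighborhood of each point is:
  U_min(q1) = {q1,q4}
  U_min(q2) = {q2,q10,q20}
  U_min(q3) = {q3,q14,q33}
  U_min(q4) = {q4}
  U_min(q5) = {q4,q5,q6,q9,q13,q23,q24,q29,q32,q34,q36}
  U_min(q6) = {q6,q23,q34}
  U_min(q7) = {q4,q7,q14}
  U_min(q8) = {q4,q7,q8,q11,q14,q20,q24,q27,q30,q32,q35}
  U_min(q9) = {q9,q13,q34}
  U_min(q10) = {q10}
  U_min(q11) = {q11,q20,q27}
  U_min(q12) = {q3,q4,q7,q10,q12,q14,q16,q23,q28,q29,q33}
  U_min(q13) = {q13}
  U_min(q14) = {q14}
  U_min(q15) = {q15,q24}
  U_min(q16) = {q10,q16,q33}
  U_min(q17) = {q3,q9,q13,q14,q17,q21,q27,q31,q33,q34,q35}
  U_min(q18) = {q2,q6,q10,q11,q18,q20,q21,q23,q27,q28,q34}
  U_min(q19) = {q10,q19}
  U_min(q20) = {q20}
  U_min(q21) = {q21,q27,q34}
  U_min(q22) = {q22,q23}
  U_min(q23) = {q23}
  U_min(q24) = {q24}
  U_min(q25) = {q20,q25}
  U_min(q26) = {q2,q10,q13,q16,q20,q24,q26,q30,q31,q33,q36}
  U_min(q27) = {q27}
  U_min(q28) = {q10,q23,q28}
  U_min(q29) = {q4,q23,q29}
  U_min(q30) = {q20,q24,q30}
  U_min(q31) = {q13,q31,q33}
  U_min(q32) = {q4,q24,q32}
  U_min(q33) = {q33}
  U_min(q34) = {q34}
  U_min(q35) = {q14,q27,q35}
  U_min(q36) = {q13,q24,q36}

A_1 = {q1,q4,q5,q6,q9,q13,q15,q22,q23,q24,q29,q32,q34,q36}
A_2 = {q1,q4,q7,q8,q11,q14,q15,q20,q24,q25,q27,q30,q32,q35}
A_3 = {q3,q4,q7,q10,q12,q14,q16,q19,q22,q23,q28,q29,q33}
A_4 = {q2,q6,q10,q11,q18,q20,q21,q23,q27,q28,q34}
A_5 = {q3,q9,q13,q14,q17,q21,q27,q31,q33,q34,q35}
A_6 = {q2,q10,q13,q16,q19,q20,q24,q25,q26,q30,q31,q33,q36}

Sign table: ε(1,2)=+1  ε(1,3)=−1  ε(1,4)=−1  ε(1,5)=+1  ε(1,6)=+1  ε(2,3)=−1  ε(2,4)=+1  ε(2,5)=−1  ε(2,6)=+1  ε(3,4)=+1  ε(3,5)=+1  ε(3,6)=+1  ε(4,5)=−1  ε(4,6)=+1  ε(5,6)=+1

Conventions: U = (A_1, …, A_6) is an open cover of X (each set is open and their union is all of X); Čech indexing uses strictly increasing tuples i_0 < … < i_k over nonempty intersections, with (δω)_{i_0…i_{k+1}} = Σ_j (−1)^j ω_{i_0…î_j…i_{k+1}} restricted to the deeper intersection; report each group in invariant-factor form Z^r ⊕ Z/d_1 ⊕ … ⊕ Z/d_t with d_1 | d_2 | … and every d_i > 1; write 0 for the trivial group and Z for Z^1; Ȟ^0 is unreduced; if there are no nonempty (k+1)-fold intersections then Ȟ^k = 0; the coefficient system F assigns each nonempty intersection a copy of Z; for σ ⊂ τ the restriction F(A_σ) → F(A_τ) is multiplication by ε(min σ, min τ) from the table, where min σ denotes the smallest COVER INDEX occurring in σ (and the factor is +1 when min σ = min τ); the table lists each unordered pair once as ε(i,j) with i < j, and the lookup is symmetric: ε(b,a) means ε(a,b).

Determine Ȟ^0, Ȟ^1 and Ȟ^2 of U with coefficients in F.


cover nerve:
  A12={q1,q4,q15,q24,q32} A13={q4,q22,q23,q29} A14={q6,q23,q34} A15={q9,q13,q34} A16={q13,q24,q36} A23={q4,q7,q14} A24={q11,q20,q27} A25={q14,q27,q35} A26={q20,q24,q25,q30} A34={q10,q23,q28} A35={q3,q14,q33} A36={q10,q16,q19,q33} A45={q21,q27,q34} A46={q2,q10,q20} A56={q13,q31,q33}
  A123={q4} A126={q24} A134={q23} A145={q34} A156={q13} A235={q14} A245={q27} A246={q20} A346={q10} A356={q33}
C dims 6,15,10; δ0: rk 6, SNF 1^5·2; δ1: rk 9, SNF 1^9
Ȟ^0: (6−6)−0=0 ⇒ 0
Ȟ^1: (15−9)−6=0 plus torsion [2] ⇒ Z/2
Ȟ^2: (10−0)−9=1 ⇒ Z

Ȟ^0 ≅ 0, Ȟ^1 ≅ Z/2 and Ȟ^2 ≅ Z


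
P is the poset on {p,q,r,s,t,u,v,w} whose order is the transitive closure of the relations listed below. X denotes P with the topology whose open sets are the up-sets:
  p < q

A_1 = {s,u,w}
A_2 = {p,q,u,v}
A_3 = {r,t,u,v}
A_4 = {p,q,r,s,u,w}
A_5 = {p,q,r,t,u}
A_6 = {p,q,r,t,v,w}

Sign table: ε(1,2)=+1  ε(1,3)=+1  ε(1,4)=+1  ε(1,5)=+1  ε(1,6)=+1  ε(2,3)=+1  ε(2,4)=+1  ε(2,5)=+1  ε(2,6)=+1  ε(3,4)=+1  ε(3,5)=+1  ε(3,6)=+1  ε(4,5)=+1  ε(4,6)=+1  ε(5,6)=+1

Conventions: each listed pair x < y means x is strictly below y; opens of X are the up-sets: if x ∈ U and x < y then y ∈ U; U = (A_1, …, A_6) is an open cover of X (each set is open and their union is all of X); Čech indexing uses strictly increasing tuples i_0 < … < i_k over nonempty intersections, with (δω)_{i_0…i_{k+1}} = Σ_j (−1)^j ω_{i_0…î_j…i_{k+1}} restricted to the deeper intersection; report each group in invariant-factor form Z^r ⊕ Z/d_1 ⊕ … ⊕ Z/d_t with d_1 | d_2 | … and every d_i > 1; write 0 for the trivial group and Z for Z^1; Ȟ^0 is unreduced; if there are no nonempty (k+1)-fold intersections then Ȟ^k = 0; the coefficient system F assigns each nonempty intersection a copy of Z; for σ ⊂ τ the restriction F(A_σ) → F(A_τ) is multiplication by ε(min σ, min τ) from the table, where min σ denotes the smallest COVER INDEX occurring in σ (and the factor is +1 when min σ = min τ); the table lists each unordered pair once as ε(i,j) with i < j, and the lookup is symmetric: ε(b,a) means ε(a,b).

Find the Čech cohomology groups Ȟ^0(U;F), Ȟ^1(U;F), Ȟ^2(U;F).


intersection data:
  A12={u} A13={u} A14={s,u,w} A15={u} A16={w} A23={u,v} A24={p,q,u} A25={p,q,u} A26={p,q,v} A34={r,u} A35={r,t,u} A36={r,t,v} A45={p,q,r,u} A46={p,q,r,w} A56={p,q,r,t}
  A123={u} A124={u} A125={u} A134={u} A135={u} A145={u} A146={w} A234={u} A235={u} A236={v} A245={p,q,u} A246={p,q} A256={p,q} A345={r,u} A346={r} A356={r,t} A456={p,q,r}
  A1234={u} A1235={u} A1245={u} A1345={u} A2345={u} A2456={p,q} A3456={r}
  A12345={u}
C dims 6,15,17,7; δ0: rk 5, SNF 1^5; δ1: rk 10, SNF 1^10; δ2: rk 6, SNF 1^6
Ȟ^0 = (6 − 5) − 0 = 1, so Ȟ^0 ≅ Z
Ȟ^1 = (15 − 10) − 5 = 0, so Ȟ^1 ≅ 0
Ȟ^2 = (17 − 6) − 10 = 1, so Ȟ^2 ≅ Z

Ȟ^0(U;F) ≅ Z; Ȟ^1(U;F) ≅ 0; Ȟ^2(U;F) ≅ Z


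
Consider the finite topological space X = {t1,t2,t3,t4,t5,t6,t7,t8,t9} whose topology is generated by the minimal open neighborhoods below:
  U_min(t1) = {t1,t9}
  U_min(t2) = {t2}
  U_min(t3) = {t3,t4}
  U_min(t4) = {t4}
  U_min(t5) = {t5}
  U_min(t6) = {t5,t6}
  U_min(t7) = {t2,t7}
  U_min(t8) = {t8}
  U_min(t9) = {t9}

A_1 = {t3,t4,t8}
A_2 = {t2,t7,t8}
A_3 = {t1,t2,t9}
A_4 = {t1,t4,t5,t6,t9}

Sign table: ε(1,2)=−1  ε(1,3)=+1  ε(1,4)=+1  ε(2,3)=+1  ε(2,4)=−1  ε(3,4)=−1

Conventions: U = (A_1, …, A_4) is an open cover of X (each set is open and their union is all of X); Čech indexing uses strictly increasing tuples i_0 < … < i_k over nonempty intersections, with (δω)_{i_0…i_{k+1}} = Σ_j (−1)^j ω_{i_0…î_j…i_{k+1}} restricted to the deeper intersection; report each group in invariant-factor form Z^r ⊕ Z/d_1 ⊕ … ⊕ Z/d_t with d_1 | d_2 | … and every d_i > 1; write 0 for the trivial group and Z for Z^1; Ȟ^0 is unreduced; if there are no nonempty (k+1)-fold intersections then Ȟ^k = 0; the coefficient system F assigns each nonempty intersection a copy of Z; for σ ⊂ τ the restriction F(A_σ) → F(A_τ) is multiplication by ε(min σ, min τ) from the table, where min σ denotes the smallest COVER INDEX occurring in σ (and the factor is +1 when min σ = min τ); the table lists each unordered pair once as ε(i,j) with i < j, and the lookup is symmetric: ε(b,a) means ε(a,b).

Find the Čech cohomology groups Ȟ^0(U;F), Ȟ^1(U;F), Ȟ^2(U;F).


Ȟ^0 ≅ Z, Ȟ^1 ≅ Z and Ȟ^2 ≅ 0

nerve simplices:
  A12={t8} A14={t4} A23={t2} A34={t1,t9}
C dims 4,4; δ0: rk 3, SNF 1^3
degree 0: 4−3−0 = 1 → Ȟ^0 ≅ Z
degree 1: 4−0−3 = 1 → Ȟ^1 ≅ Z
degree 2: 0−0−0 = 0 → Ȟ^2 ≅ 0


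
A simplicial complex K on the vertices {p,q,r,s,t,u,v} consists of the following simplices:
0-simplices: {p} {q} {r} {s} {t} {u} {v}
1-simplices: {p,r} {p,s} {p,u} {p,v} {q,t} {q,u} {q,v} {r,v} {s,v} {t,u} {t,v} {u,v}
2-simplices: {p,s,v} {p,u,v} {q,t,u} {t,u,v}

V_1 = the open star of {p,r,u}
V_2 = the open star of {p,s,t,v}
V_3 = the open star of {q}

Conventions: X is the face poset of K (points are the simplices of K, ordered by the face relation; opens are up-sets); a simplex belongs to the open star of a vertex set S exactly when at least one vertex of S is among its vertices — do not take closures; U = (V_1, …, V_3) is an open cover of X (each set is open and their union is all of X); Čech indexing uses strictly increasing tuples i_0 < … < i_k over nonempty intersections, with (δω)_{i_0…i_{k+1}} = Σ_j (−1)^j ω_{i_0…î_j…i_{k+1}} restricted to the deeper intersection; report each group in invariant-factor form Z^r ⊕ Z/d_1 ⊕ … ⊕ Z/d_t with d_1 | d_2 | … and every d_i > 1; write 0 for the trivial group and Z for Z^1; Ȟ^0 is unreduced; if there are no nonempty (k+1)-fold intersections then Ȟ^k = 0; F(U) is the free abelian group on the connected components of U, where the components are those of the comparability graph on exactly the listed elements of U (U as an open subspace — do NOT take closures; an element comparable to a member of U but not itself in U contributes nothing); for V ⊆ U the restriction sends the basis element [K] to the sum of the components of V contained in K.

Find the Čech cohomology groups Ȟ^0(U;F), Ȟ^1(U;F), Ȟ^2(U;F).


nonempty overlaps:
  V1={{p},{r},{u},{p,r},{p,s},{p,u},{p,v},{q,u},{r,v},{t,u},{u,v},{p,s,v},{p,u,v},{q,t,u},{t,u,v}} V2={{p},{s},{t},{v},{p,r},{p,s},{p,u},{p,v},{q,t},{q,v},{r,v},{s,v},{t,u},{t,v},{u,v},{p,s,v},{p,u,v},{q,t,u},{t,u,v}} V3={{q},{q,t},{q,u},{q,v},{q,t,u}}
  V12={{p},{p,r},{p,s},{p,u},{p,v},{r,v},{t,u},{u,v},{p,s,v},{p,u,v},{q,t,u},{t,u,v}} V13={{q,u},{q,t,u}} V23={{q,t},{q,v},{q,t,u}}
  V123={{q,t,u}}
components per intersection:
  V1: {{p},{r},{u},{p,r},{p,s},{p,u},{p,v},{q,u},{r,v},{t,u},{u,v},{p,s,v},{p,u,v},{q,t,u},{t,u,v}}
  V2: {{p},{s},{t},{v},{p,r},{p,s},{p,u},{p,v},{q,t},{q,v},{r,v},{s,v},{t,u},{t,v},{u,v},{p,s,v},{p,u,v},{q,t,u},{t,u,v}}
  V3: {{q},{q,t},{q,u},{q,v},{q,t,u}}
  V12: {{p},{p,r},{p,s},{p,u},{p,v},{t,u},{u,v},{p,s,v},{p,u,v},{q,t,u},{t,u,v}} {{r,v}}
  V13: {{q,u},{q,t,u}}
  V23: {{q,t},{q,t,u}} {{q,v}}
  V123: {{q,t,u}}
C dims 3,5,1; δ0: rk 2, SNF 1^2; δ1: rk 1, SNF 1^1
degree 0: 3−2−0 = 1 → Ȟ^0 ≅ Z
degree 1: 5−1−2 = 2 → Ȟ^1 ≅ Z^2
degree 2: 1−0−1 = 0 → Ȟ^2 ≅ 0

Ȟ^0 ≅ Z, Ȟ^1 ≅ Z^2 and Ȟ^2 ≅ 0
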